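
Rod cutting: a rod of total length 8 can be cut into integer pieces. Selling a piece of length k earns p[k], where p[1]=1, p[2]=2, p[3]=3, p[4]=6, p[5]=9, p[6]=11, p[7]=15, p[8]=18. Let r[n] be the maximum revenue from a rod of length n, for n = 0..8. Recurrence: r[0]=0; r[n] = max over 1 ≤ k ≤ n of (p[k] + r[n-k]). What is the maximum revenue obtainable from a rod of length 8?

18

   n    0    1    2    3    4    5    6    7    8
r[n]    0    1    2    3    6    9   11   15   18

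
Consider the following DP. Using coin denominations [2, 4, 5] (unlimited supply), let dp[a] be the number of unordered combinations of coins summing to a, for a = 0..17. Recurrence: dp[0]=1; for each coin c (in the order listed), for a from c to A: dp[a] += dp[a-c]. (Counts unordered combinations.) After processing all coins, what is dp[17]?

5

after  coin     0     1     2     3     4     5     6     7     8     9    10    11    12    13    14    15    16    17
          2     1     0     1     0     1     0     1     0     1     0     1     0     1     0     1     0     1     0
          4     1     0     1     0     2     0     2     0     3     0     3     0     4     0     4     0     5     0
          5     1     0     1     0     2     1     2     1     3     2     4     2     5     3     6     4     7     5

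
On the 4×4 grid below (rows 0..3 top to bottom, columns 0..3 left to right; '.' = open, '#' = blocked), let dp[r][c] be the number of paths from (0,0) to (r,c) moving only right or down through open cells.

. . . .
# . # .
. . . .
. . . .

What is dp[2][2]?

1

r\c   0   1   2   3
  0   1   1   1   1
  1   0   1   0   1
  2   0   1   1   2
  3   0   1   2   4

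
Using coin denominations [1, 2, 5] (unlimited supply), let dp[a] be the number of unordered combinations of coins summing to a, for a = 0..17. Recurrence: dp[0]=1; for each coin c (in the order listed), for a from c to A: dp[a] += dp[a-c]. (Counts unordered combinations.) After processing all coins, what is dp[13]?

14

after  coin     0     1     2     3     4     5     6     7     8     9    10    11    12    13    14    15    16    17
          1     1     1     1     1     1     1     1     1     1     1     1     1     1     1     1     1     1     1
          2     1     1     2     2     3     3     4     4     5     5     6     6     7     7     8     8     9     9
          5     1     1     2     2     3     4     5     6     7     8    10    11    13    14    16    18    20    22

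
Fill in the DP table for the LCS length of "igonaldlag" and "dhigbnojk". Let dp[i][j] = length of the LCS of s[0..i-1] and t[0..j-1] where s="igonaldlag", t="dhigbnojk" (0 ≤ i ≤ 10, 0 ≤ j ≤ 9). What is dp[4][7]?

3

   ''  d  h  i  g  b  n  o  j  k
''  0  0  0  0  0  0  0  0  0  0
 i  0  0  0  1  1  1  1  1  1  1
 g  0  0  0  1  2  2  2  2  2  2
 o  0  0  0  1  2  2  2  3  3  3
 n  0  0  0  1  2  2  3  3  3  3
 a  0  0  0  1  2  2  3  3  3  3
 l  0  0  0  1  2  2  3  3  3  3
 d  0  1  1  1  2  2  3  3  3  3
 l  0  1  1  1  2  2  3  3  3  3
 a  0  1  1  1  2  2  3  3  3  3
 g  0  1  1  1  2  2  3  3  3  3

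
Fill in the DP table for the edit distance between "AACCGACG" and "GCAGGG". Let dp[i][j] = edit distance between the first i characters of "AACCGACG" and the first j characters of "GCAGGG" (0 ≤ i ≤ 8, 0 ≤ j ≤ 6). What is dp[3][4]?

   ''  G  C  A  G  G  G
''  0  1  2  3  4  5  6
 A  1  1  2  2  3  4  5
 A  2  2  2  2  3  4  5
 C  3  3  2  3  3  4  5
 C  4  4  3  3  4  4  5
 G  5  4  4  4  3  4  4
 A  6  5  5  4  4  4  5
 C  7  6  5  5  5  5  5
 G  8  7  6  6  5  5  5

3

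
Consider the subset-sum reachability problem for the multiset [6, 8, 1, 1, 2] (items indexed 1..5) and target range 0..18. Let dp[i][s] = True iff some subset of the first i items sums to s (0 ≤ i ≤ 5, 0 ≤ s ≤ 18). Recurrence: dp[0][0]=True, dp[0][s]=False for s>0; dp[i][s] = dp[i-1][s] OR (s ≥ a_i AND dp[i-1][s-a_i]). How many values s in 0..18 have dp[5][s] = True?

17

i\s   0   1   2   3   4   5   6   7   8   9  10  11  12  13  14  15  16  17  18
  0   T   F   F   F   F   F   F   F   F   F   F   F   F   F   F   F   F   F   F
  1   T   F   F   F   F   F   T   F   F   F   F   F   F   F   F   F   F   F   F
  2   T   F   F   F   F   F   T   F   T   F   F   F   F   F   T   F   F   F   F
  3   T   T   F   F   F   F   T   T   T   T   F   F   F   F   T   T   F   F   F
  4   T   T   T   F   F   F   T   T   T   T   T   F   F   F   T   T   T   F   F
  5   T   T   T   T   T   F   T   T   T   T   T   T   T   F   T   T   T   T   T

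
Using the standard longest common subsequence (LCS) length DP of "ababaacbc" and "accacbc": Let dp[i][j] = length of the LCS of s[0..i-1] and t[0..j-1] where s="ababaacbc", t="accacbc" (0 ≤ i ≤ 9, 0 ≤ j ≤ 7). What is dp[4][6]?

3

   ''  a  c  c  a  c  b  c
''  0  0  0  0  0  0  0  0
 a  0  1  1  1  1  1  1  1
 b  0  1  1  1  1  1  2  2
 a  0  1  1  1  2  2  2  2
 b  0  1  1  1  2  2  3  3
 a  0  1  1  1  2  2  3  3
 a  0  1  1  1  2  2  3  3
 c  0  1  2  2  2  3  3  4
 b  0  1  2  2  2  3  4  4
 c  0  1  2  3  3  3  4  5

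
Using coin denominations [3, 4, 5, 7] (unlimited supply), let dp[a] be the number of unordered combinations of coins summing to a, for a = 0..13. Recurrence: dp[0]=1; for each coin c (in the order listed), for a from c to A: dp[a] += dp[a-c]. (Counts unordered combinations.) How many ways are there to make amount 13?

after  coin     0     1     2     3     4     5     6     7     8     9    10    11    12    13
          3     1     0     0     1     0     0     1     0     0     1     0     0     1     0
          4     1     0     0     1     1     0     1     1     1     1     1     1     2     1
          5     1     0     0     1     1     1     1     1     2     2     2     2     3     3
          7     1     0     0     1     1     1     1     2     2     2     3     3     4     4

4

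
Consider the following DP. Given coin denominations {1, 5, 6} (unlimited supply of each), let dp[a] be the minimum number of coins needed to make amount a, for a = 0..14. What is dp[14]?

4

 a  0  1  2  3  4  5  6  7  8  9 10 11 12 13 14
dp  0  1  2  3  4  1  1  2  3  4  2  2  2  3  4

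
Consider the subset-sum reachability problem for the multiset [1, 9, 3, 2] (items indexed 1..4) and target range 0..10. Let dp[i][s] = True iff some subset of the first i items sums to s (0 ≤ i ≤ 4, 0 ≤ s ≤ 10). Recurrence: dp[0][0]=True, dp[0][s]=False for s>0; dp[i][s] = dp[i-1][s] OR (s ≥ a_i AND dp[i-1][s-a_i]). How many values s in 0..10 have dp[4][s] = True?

9

i\s   0   1   2   3   4   5   6   7   8   9  10
  0   T   F   F   F   F   F   F   F   F   F   F
  1   T   T   F   F   F   F   F   F   F   F   F
  2   T   T   F   F   F   F   F   F   F   T   T
  3   T   T   F   T   T   F   F   F   F   T   T
  4   T   T   T   T   T   T   T   F   F   T   T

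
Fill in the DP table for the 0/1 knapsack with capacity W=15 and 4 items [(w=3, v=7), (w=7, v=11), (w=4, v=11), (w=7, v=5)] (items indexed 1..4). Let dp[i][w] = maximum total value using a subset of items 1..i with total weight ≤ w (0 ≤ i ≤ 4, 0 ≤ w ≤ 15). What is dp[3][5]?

11

i\w   0   1   2   3   4   5   6   7   8   9  10  11  12  13  14  15
  0   0   0   0   0   0   0   0   0   0   0   0   0   0   0   0   0
  1   0   0   0   7   7   7   7   7   7   7   7   7   7   7   7   7
  2   0   0   0   7   7   7   7  11  11  11  18  18  18  18  18  18
  3   0   0   0   7  11  11  11  18  18  18  18  22  22  22  29  29
  4   0   0   0   7  11  11  11  18  18  18  18  22  22  22  29  29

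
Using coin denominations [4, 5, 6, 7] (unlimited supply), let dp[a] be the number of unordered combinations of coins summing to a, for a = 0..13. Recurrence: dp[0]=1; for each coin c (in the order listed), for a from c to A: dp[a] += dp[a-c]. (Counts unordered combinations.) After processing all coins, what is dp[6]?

1

after  coin     0     1     2     3     4     5     6     7     8     9    10    11    12    13
          4     1     0     0     0     1     0     0     0     1     0     0     0     1     0
          5     1     0     0     0     1     1     0     0     1     1     1     0     1     1
          6     1     0     0     0     1     1     1     0     1     1     2     1     2     1
          7     1     0     0     0     1     1     1     1     1     1     2     2     3     2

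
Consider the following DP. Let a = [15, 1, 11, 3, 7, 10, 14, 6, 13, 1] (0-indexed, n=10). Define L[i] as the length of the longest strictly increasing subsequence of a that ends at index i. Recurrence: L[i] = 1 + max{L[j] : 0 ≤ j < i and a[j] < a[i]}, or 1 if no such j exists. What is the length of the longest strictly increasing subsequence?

   i    0    1    2    3    4    5    6    7    8    9
a[i]   15    1   11    3    7   10   14    6   13    1
L[i]    1    1    2    2    3    4    5    3    5    1

5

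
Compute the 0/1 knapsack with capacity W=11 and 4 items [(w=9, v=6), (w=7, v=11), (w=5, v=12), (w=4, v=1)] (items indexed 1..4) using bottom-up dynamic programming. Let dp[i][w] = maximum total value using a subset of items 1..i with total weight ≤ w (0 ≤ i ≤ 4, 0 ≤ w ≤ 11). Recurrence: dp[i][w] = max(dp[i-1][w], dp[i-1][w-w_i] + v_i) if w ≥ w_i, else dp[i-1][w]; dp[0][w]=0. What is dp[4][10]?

13

i\w   0   1   2   3   4   5   6   7   8   9  10  11
  0   0   0   0   0   0   0   0   0   0   0   0   0
  1   0   0   0   0   0   0   0   0   0   6   6   6
  2   0   0   0   0   0   0   0  11  11  11  11  11
  3   0   0   0   0   0  12  12  12  12  12  12  12
  4   0   0   0   0   1  12  12  12  12  13  13  13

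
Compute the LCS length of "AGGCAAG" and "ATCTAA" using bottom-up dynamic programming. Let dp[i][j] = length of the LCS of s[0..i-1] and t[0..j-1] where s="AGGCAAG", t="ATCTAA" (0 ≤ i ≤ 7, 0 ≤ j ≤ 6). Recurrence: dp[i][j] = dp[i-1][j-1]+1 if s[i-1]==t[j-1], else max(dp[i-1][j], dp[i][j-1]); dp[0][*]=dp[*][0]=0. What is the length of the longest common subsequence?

4

   ''  A  T  C  T  A  A
''  0  0  0  0  0  0  0
 A  0  1  1  1  1  1  1
 G  0  1  1  1  1  1  1
 G  0  1  1  1  1  1  1
 C  0  1  1  2  2  2  2
 A  0  1  1  2  2  3  3
 A  0  1  1  2  2  3  4
 G  0  1  1  2  2  3  4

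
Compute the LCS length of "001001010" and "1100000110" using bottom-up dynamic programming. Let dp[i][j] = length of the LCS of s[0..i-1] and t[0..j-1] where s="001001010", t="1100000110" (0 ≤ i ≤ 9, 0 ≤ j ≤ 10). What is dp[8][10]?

   ''  1  1  0  0  0  0  0  1  1  0
''  0  0  0  0  0  0  0  0  0  0  0
 0  0  0  0  1  1  1  1  1  1  1  1
 0  0  0  0  1  2  2  2  2  2  2  2
 1  0  1  1  1  2  2  2  2  3  3  3
 0  0  1  1  2  2  3  3  3  3  3  4
 0  0  1  1  2  3  3  4  4  4  4  4
 1  0  1  2  2  3  3  4  4  5  5  5
 0  0  1  2  3  3  4  4  5  5  5  6
 1  0  1  2  3  3  4  4  5  6  6  6
 0  0  1  2  3  4  4  5  5  6  6  7

6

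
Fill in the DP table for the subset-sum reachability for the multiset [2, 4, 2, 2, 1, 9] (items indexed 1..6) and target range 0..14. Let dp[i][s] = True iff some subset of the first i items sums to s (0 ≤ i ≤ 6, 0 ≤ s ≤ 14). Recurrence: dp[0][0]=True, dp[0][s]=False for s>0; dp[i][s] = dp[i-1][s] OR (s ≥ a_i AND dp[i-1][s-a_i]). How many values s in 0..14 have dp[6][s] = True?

i\s   0   1   2   3   4   5   6   7   8   9  10  11  12  13  14
  0   T   F   F   F   F   F   F   F   F   F   F   F   F   F   F
  1   T   F   T   F   F   F   F   F   F   F   F   F   F   F   F
  2   T   F   T   F   T   F   T   F   F   F   F   F   F   F   F
  3   T   F   T   F   T   F   T   F   T   F   F   F   F   F   F
  4   T   F   T   F   T   F   T   F   T   F   T   F   F   F   F
  5   T   T   T   T   T   T   T   T   T   T   T   T   F   F   F
  6   T   T   T   T   T   T   T   T   T   T   T   T   T   T   T

15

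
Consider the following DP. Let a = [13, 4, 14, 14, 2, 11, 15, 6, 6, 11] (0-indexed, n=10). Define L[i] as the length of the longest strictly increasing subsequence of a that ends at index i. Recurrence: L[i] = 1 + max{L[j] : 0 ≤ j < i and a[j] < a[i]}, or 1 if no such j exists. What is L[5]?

   i    0    1    2    3    4    5    6    7    8    9
a[i]   13    4   14   14    2   11   15    6    6   11
L[i]    1    1    2    2    1    2    3    2    2    3

2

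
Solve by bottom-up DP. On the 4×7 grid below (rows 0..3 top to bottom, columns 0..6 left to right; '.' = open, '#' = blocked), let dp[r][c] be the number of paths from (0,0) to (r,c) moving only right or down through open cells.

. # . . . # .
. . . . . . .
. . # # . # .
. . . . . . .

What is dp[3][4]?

r\c   0   1   2   3   4   5   6
  0   1   0   0   0   0   0   0
  1   1   1   1   1   1   1   1
  2   1   2   0   0   1   0   1
  3   1   3   3   3   4   4   5

4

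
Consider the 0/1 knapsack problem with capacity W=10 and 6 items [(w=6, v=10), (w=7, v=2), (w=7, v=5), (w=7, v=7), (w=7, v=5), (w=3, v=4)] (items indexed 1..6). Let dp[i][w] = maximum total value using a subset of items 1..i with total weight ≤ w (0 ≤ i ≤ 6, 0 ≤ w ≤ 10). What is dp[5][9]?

10

i\w   0   1   2   3   4   5   6   7   8   9  10
  0   0   0   0   0   0   0   0   0   0   0   0
  1   0   0   0   0   0   0  10  10  10  10  10
  2   0   0   0   0   0   0  10  10  10  10  10
  3   0   0   0   0   0   0  10  10  10  10  10
  4   0   0   0   0   0   0  10  10  10  10  10
  5   0   0   0   0   0   0  10  10  10  10  10
  6   0   0   0   4   4   4  10  10  10  14  14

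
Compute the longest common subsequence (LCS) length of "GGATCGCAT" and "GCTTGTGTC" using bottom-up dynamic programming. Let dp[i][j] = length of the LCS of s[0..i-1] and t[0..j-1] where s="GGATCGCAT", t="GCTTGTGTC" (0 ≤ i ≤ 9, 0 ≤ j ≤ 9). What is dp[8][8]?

   ''  G  C  T  T  G  T  G  T  C
''  0  0  0  0  0  0  0  0  0  0
 G  0  1  1  1  1  1  1  1  1  1
 G  0  1  1  1  1  2  2  2  2  2
 A  0  1  1  1  1  2  2  2  2  2
 T  0  1  1  2  2  2  3  3  3  3
 C  0  1  2  2  2  2  3  3  3  4
 G  0  1  2  2  2  3  3  4  4  4
 C  0  1  2  2  2  3  3  4  4  5
 A  0  1  2  2  2  3  3  4  4  5
 T  0  1  2  3  3  3  4  4  5  5

4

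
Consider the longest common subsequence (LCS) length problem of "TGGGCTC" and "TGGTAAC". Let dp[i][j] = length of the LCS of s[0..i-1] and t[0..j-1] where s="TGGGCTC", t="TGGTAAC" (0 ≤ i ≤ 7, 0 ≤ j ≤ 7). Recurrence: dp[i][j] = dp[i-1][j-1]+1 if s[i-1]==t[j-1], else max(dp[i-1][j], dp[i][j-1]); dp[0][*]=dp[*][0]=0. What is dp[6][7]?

4

   ''  T  G  G  T  A  A  C
''  0  0  0  0  0  0  0  0
 T  0  1  1  1  1  1  1  1
 G  0  1  2  2  2  2  2  2
 G  0  1  2  3  3  3  3  3
 G  0  1  2  3  3  3  3  3
 C  0  1  2  3  3  3  3  4
 T  0  1  2  3  4  4  4  4
 C  0  1  2  3  4  4  4  5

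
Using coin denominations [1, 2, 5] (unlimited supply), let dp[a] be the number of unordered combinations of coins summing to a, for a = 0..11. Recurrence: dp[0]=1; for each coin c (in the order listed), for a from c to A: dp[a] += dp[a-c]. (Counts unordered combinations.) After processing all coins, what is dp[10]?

after  coin     0     1     2     3     4     5     6     7     8     9    10    11
          1     1     1     1     1     1     1     1     1     1     1     1     1
          2     1     1     2     2     3     3     4     4     5     5     6     6
          5     1     1     2     2     3     4     5     6     7     8    10    11

10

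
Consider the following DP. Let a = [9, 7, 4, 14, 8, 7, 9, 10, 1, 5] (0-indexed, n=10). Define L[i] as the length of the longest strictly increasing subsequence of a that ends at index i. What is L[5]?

2

   i    0    1    2    3    4    5    6    7    8    9
a[i]    9    7    4   14    8    7    9   10    1    5
L[i]    1    1    1    2    2    2    3    4    1    2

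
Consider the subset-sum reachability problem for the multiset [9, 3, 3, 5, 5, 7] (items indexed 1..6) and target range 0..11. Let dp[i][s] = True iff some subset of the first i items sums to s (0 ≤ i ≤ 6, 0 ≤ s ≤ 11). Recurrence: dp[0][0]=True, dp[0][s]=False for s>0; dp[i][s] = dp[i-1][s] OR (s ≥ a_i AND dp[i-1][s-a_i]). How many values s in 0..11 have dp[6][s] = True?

9

i\s   0   1   2   3   4   5   6   7   8   9  10  11
  0   T   F   F   F   F   F   F   F   F   F   F   F
  1   T   F   F   F   F   F   F   F   F   T   F   F
  2   T   F   F   T   F   F   F   F   F   T   F   F
  3   T   F   F   T   F   F   T   F   F   T   F   F
  4   T   F   F   T   F   T   T   F   T   T   F   T
  5   T   F   F   T   F   T   T   F   T   T   T   T
  6   T   F   F   T   F   T   T   T   T   T   T   T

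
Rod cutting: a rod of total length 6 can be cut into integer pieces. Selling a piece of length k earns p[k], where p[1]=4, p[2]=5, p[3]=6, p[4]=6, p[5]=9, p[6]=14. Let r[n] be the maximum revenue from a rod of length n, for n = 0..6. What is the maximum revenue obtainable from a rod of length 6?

   n    0    1    2    3    4    5    6
r[n]    0    4    8   12   16   20   24

24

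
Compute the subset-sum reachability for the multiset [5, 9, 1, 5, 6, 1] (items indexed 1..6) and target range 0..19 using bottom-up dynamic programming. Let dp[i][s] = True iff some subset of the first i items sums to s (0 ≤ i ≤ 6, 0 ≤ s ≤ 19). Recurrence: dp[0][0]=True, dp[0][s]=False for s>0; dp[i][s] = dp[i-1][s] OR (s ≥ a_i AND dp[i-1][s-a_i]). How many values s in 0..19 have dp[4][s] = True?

10

i\s   0   1   2   3   4   5   6   7   8   9  10  11  12  13  14  15  16  17  18  19
  0   T   F   F   F   F   F   F   F   F   F   F   F   F   F   F   F   F   F   F   F
  1   T   F   F   F   F   T   F   F   F   F   F   F   F   F   F   F   F   F   F   F
  2   T   F   F   F   F   T   F   F   F   T   F   F   F   F   T   F   F   F   F   F
  3   T   T   F   F   F   T   T   F   F   T   T   F   F   F   T   T   F   F   F   F
  4   T   T   F   F   F   T   T   F   F   T   T   T   F   F   T   T   F   F   F   T
  5   T   T   F   F   F   T   T   T   F   T   T   T   T   F   T   T   T   T   F   T
  6   T   T   T   F   F   T   T   T   T   T   T   T   T   T   T   T   T   T   T   T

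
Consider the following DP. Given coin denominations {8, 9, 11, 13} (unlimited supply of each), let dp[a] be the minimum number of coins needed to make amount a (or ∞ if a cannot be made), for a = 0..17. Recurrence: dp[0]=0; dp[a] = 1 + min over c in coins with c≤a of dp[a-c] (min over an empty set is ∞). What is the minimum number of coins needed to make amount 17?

2

 a  0  1  2  3  4  5  6  7  8  9 10 11 12 13 14 15 16 17
dp  0  -  -  -  -  -  -  -  1  1  -  1  -  1  -  -  2  2
(- denotes ∞ / unreachable)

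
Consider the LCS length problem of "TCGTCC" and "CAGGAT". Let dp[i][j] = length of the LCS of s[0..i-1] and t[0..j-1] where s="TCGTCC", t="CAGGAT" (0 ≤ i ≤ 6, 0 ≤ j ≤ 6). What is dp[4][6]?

   ''  C  A  G  G  A  T
''  0  0  0  0  0  0  0
 T  0  0  0  0  0  0  1
 C  0  1  1  1  1  1  1
 G  0  1  1  2  2  2  2
 T  0  1  1  2  2  2  3
 C  0  1  1  2  2  2  3
 C  0  1  1  2  2  2  3

3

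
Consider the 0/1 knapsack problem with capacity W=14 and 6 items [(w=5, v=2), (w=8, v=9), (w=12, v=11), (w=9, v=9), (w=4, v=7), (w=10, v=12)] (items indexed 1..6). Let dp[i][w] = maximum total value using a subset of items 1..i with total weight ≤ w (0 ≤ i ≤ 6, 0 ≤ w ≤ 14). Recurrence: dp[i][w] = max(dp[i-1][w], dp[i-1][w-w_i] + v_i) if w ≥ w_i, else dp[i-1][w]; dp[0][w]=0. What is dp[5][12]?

16

i\w   0   1   2   3   4   5   6   7   8   9  10  11  12  13  14
  0   0   0   0   0   0   0   0   0   0   0   0   0   0   0   0
  1   0   0   0   0   0   2   2   2   2   2   2   2   2   2   2
  2   0   0   0   0   0   2   2   2   9   9   9   9   9  11  11
  3   0   0   0   0   0   2   2   2   9   9   9   9  11  11  11
  4   0   0   0   0   0   2   2   2   9   9   9   9  11  11  11
  5   0   0   0   0   7   7   7   7   9   9   9   9  16  16  16
  6   0   0   0   0   7   7   7   7   9   9  12  12  16  16  19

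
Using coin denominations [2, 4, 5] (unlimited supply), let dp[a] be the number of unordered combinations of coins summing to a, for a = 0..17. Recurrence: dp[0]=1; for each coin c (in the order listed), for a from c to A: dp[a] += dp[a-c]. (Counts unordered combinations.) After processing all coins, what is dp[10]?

after  coin     0     1     2     3     4     5     6     7     8     9    10    11    12    13    14    15    16    17
          2     1     0     1     0     1     0     1     0     1     0     1     0     1     0     1     0     1     0
          4     1     0     1     0     2     0     2     0     3     0     3     0     4     0     4     0     5     0
          5     1     0     1     0     2     1     2     1     3     2     4     2     5     3     6     4     7     5

4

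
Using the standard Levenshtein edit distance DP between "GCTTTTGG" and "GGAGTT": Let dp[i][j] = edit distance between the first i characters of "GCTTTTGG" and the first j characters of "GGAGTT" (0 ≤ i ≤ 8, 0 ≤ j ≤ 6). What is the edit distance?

   ''  G  G  A  G  T  T
''  0  1  2  3  4  5  6
 G  1  0  1  2  3  4  5
 C  2  1  1  2  3  4  5
 T  3  2  2  2  3  3  4
 T  4  3  3  3  3  3  3
 T  5  4  4  4  4  3  3
 T  6  5  5  5  5  4  3
 G  7  6  5  6  5  5  4
 G  8  7  6  6  6  6  5

5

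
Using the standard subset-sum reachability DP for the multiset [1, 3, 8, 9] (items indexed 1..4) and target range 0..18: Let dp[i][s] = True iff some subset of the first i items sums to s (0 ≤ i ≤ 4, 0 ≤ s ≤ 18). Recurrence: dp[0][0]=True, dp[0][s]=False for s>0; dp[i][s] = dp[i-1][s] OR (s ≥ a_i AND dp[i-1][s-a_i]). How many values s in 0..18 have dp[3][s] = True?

i\s   0   1   2   3   4   5   6   7   8   9  10  11  12  13  14  15  16  17  18
  0   T   F   F   F   F   F   F   F   F   F   F   F   F   F   F   F   F   F   F
  1   T   T   F   F   F   F   F   F   F   F   F   F   F   F   F   F   F   F   F
  2   T   T   F   T   T   F   F   F   F   F   F   F   F   F   F   F   F   F   F
  3   T   T   F   T   T   F   F   F   T   T   F   T   T   F   F   F   F   F   F
  4   T   T   F   T   T   F   F   F   T   T   T   T   T   T   F   F   F   T   T

8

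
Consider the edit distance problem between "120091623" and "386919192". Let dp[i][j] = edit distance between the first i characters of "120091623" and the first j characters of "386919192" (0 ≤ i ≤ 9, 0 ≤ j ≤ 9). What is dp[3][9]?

   ''  3  8  6  9  1  9  1  9  2
''  0  1  2  3  4  5  6  7  8  9
 1  1  1  2  3  4  4  5  6  7  8
 2  2  2  2  3  4  5  5  6  7  7
 0  3  3  3  3  4  5  6  6  7  8
 0  4  4  4  4  4  5  6  7  7  8
 9  5  5  5  5  4  5  5  6  7  8
 1  6  6  6  6  5  4  5  5  6  7
 6  7  7  7  6  6  5  5  6  6  7
 2  8  8  8  7  7  6  6  6  7  6
 3  9  8  9  8  8  7  7  7  7  7

8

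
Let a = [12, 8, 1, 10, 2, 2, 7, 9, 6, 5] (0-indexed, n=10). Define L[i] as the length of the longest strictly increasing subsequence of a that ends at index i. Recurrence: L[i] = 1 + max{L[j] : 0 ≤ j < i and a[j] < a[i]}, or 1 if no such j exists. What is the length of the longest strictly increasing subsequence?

4

   i    0    1    2    3    4    5    6    7    8    9
a[i]   12    8    1   10    2    2    7    9    6    5
L[i]    1    1    1    2    2    2    3    4    3    3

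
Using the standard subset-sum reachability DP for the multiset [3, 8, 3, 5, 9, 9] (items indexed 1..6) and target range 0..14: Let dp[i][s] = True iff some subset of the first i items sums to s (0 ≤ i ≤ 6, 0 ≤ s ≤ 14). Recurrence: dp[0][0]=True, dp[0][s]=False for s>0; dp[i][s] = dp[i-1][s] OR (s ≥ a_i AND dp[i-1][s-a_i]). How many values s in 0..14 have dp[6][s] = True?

i\s   0   1   2   3   4   5   6   7   8   9  10  11  12  13  14
  0   T   F   F   F   F   F   F   F   F   F   F   F   F   F   F
  1   T   F   F   T   F   F   F   F   F   F   F   F   F   F   F
  2   T   F   F   T   F   F   F   F   T   F   F   T   F   F   F
  3   T   F   F   T   F   F   T   F   T   F   F   T   F   F   T
  4   T   F   F   T   F   T   T   F   T   F   F   T   F   T   T
  5   T   F   F   T   F   T   T   F   T   T   F   T   T   T   T
  6   T   F   F   T   F   T   T   F   T   T   F   T   T   T   T

10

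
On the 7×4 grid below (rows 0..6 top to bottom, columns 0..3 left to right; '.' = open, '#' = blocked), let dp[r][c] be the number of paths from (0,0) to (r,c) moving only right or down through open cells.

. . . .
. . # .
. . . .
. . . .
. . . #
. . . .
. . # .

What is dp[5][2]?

r\c   0   1   2   3
  0   1   1   1   1
  1   1   2   0   1
  2   1   3   3   4
  3   1   4   7  11
  4   1   5  12   0
  5   1   6  18  18
  6   1   7   0  18

18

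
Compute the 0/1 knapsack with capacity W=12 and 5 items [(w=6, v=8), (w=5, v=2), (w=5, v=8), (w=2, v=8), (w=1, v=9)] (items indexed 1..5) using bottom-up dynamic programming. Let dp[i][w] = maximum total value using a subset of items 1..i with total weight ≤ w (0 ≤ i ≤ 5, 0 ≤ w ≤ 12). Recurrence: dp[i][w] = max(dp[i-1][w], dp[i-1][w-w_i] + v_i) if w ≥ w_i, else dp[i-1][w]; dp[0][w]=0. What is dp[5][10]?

i\w   0   1   2   3   4   5   6   7   8   9  10  11  12
  0   0   0   0   0   0   0   0   0   0   0   0   0   0
  1   0   0   0   0   0   0   8   8   8   8   8   8   8
  2   0   0   0   0   0   2   8   8   8   8   8  10  10
  3   0   0   0   0   0   8   8   8   8   8  10  16  16
  4   0   0   8   8   8   8   8  16  16  16  16  16  18
  5   0   9   9  17  17  17  17  17  25  25  25  25  25

25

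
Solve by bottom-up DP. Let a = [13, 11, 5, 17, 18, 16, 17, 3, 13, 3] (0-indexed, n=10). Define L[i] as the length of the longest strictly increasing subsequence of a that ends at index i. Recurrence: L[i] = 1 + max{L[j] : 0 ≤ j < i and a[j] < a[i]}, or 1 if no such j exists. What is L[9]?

1

   i    0    1    2    3    4    5    6    7    8    9
a[i]   13   11    5   17   18   16   17    3   13    3
L[i]    1    1    1    2    3    2    3    1    2    1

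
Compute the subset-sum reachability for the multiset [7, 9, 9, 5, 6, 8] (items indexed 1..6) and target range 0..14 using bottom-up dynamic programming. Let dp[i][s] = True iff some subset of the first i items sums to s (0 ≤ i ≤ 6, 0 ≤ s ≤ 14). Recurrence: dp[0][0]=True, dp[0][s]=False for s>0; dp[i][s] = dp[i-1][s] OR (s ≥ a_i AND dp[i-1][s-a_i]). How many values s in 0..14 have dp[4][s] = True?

i\s   0   1   2   3   4   5   6   7   8   9  10  11  12  13  14
  0   T   F   F   F   F   F   F   F   F   F   F   F   F   F   F
  1   T   F   F   F   F   F   F   T   F   F   F   F   F   F   F
  2   T   F   F   F   F   F   F   T   F   T   F   F   F   F   F
  3   T   F   F   F   F   F   F   T   F   T   F   F   F   F   F
  4   T   F   F   F   F   T   F   T   F   T   F   F   T   F   T
  5   T   F   F   F   F   T   T   T   F   T   F   T   T   T   T
  6   T   F   F   F   F   T   T   T   T   T   F   T   T   T   T

6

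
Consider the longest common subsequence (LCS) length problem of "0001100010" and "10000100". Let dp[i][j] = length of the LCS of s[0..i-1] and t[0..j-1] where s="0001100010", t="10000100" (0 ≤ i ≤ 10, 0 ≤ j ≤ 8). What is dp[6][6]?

   ''  1  0  0  0  0  1  0  0
''  0  0  0  0  0  0  0  0  0
 0  0  0  1  1  1  1  1  1  1
 0  0  0  1  2  2  2  2  2  2
 0  0  0  1  2  3  3  3  3  3
 1  0  1  1  2  3  3  4  4  4
 1  0  1  1  2  3  3  4  4  4
 0  0  1  2  2  3  4  4  5  5
 0  0  1  2  3  3  4  4  5  6
 0  0  1  2  3  4  4  4  5  6
 1  0  1  2  3  4  4  5  5  6
 0  0  1  2  3  4  5  5  6  6

4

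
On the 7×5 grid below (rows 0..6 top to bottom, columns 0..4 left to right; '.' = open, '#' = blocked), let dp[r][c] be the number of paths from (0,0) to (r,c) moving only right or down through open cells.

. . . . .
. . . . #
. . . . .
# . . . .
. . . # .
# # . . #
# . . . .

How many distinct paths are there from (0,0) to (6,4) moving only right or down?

24

r\c   0   1   2   3   4
  0   1   1   1   1   1
  1   1   2   3   4   0
  2   1   3   6  10  10
  3   0   3   9  19  29
  4   0   3  12   0  29
  5   0   0  12  12   0
  6   0   0  12  24  24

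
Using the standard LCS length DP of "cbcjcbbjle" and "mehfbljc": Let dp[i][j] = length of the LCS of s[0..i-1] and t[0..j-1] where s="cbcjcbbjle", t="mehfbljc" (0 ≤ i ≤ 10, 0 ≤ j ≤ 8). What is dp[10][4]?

   ''  m  e  h  f  b  l  j  c
''  0  0  0  0  0  0  0  0  0
 c  0  0  0  0  0  0  0  0  1
 b  0  0  0  0  0  1  1  1  1
 c  0  0  0  0  0  1  1  1  2
 j  0  0  0  0  0  1  1  2  2
 c  0  0  0  0  0  1  1  2  3
 b  0  0  0  0  0  1  1  2  3
 b  0  0  0  0  0  1  1  2  3
 j  0  0  0  0  0  1  1  2  3
 l  0  0  0  0  0  1  2  2  3
 e  0  0  1  1  1  1  2  2  3

1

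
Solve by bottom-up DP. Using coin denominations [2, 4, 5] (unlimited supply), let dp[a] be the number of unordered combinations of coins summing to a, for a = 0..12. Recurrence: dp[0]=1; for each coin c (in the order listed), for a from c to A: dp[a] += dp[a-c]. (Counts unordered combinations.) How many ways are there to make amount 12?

5

after  coin     0     1     2     3     4     5     6     7     8     9    10    11    12
          2     1     0     1     0     1     0     1     0     1     0     1     0     1
          4     1     0     1     0     2     0     2     0     3     0     3     0     4
          5     1     0     1     0     2     1     2     1     3     2     4     2     5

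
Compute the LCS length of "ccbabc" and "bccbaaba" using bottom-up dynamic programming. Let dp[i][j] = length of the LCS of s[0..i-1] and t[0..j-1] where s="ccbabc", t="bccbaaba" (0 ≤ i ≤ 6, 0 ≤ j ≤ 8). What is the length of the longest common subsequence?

   ''  b  c  c  b  a  a  b  a
''  0  0  0  0  0  0  0  0  0
 c  0  0  1  1  1  1  1  1  1
 c  0  0  1  2  2  2  2  2  2
 b  0  1  1  2  3  3  3  3  3
 a  0  1  1  2  3  4  4  4  4
 b  0  1  1  2  3  4  4  5  5
 c  0  1  2  2  3  4  4  5  5

5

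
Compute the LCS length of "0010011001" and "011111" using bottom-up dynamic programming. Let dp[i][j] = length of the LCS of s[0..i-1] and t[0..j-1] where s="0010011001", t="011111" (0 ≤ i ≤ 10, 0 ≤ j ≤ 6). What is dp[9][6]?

   ''  0  1  1  1  1  1
''  0  0  0  0  0  0  0
 0  0  1  1  1  1  1  1
 0  0  1  1  1  1  1  1
 1  0  1  2  2  2  2  2
 0  0  1  2  2  2  2  2
 0  0  1  2  2  2  2  2
 1  0  1  2  3  3  3  3
 1  0  1  2  3  4  4  4
 0  0  1  2  3  4  4  4
 0  0  1  2  3  4  4  4
 1  0  1  2  3  4  5  5

4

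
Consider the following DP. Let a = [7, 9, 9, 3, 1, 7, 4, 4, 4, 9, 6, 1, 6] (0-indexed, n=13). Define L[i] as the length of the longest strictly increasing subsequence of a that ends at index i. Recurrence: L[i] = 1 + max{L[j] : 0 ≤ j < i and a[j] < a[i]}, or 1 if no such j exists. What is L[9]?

3

   i    0    1    2    3    4    5    6    7    8    9   10   11   12
a[i]    7    9    9    3    1    7    4    4    4    9    6    1    6
L[i]    1    2    2    1    1    2    2    2    2    3    3    1    3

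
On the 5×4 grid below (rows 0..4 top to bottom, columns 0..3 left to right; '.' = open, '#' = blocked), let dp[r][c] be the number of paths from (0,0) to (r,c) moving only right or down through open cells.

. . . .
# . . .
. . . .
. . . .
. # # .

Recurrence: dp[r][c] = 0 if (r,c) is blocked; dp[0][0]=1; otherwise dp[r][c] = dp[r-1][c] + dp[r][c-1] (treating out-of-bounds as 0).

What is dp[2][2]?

r\c   0   1   2   3
  0   1   1   1   1
  1   0   1   2   3
  2   0   1   3   6
  3   0   1   4  10
  4   0   0   0  10

3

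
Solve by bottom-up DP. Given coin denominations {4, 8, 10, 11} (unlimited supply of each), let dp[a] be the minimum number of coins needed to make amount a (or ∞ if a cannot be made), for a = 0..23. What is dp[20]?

2

 a  0  1  2  3  4  5  6  7  8  9 10 11 12 13 14 15 16 17 18 19 20 21 22 23
dp  0  -  -  -  1  -  -  -  1  -  1  1  2  -  2  2  2  -  2  2  2  2  2  3
(- denotes ∞ / unreachable)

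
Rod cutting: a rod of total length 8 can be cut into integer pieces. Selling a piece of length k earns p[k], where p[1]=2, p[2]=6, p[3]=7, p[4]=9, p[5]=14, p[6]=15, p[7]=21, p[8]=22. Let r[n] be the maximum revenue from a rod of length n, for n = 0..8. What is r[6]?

18

   n    0    1    2    3    4    5    6    7    8
r[n]    0    2    6    8   12   14   18   21   24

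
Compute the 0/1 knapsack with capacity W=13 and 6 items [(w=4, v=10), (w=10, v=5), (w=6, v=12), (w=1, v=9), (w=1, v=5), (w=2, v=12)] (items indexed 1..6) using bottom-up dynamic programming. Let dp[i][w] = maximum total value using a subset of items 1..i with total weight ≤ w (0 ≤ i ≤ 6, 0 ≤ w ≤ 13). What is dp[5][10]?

i\w   0   1   2   3   4   5   6   7   8   9  10  11  12  13
  0   0   0   0   0   0   0   0   0   0   0   0   0   0   0
  1   0   0   0   0  10  10  10  10  10  10  10  10  10  10
  2   0   0   0   0  10  10  10  10  10  10  10  10  10  10
  3   0   0   0   0  10  10  12  12  12  12  22  22  22  22
  4   0   9   9   9  10  19  19  21  21  21  22  31  31  31
  5   0   9  14  14  14  19  24  24  26  26  26  31  36  36
  6   0   9  14  21  26  26  26  31  36  36  38  38  38  43

26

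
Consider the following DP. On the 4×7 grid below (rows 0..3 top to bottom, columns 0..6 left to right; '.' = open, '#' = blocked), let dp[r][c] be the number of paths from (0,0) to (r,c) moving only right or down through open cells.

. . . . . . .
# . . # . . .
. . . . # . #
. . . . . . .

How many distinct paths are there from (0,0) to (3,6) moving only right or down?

9

r\c   0   1   2   3   4   5   6
  0   1   1   1   1   1   1   1
  1   0   1   2   0   1   2   3
  2   0   1   3   3   0   2   0
  3   0   1   4   7   7   9   9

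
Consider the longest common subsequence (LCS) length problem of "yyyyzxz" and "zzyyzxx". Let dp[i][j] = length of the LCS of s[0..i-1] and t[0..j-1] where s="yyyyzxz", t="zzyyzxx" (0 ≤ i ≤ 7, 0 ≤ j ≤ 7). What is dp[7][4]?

2

   ''  z  z  y  y  z  x  x
''  0  0  0  0  0  0  0  0
 y  0  0  0  1  1  1  1  1
 y  0  0  0  1  2  2  2  2
 y  0  0  0  1  2  2  2  2
 y  0  0  0  1  2  2  2  2
 z  0  1  1  1  2  3  3  3
 x  0  1  1  1  2  3  4  4
 z  0  1  2  2  2  3  4  4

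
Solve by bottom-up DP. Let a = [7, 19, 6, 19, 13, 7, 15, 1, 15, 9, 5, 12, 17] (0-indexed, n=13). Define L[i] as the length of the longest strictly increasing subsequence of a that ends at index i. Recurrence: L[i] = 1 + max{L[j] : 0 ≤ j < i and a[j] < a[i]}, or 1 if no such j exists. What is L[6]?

   i    0    1    2    3    4    5    6    7    8    9   10   11   12
a[i]    7   19    6   19   13    7   15    1   15    9    5   12   17
L[i]    1    2    1    2    2    2    3    1    3    3    2    4    5

3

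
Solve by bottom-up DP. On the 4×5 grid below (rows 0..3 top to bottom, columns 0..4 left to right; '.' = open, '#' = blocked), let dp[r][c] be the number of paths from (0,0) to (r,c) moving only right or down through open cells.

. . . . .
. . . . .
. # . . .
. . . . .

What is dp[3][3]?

r\c   0   1   2   3   4
  0   1   1   1   1   1
  1   1   2   3   4   5
  2   1   0   3   7  12
  3   1   1   4  11  23

11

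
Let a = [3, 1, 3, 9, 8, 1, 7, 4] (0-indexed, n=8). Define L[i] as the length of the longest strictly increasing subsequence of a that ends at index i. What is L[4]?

   i    0    1    2    3    4    5    6    7
a[i]    3    1    3    9    8    1    7    4
L[i]    1    1    2    3    3    1    3    3

3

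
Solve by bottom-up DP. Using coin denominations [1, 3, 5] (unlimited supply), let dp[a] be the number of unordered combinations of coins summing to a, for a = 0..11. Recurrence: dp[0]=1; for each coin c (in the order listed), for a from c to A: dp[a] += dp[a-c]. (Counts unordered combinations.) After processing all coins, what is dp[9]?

after  coin     0     1     2     3     4     5     6     7     8     9    10    11
          1     1     1     1     1     1     1     1     1     1     1     1     1
          3     1     1     1     2     2     2     3     3     3     4     4     4
          5     1     1     1     2     2     3     4     4     5     6     7     8

6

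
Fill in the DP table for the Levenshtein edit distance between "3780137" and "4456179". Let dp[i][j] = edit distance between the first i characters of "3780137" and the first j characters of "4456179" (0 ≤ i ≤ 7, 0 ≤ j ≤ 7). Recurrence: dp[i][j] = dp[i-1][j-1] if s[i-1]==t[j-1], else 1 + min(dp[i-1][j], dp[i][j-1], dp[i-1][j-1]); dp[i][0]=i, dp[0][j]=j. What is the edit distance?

6

   ''  4  4  5  6  1  7  9
''  0  1  2  3  4  5  6  7
 3  1  1  2  3  4  5  6  7
 7  2  2  2  3  4  5  5  6
 8  3  3  3  3  4  5  6  6
 0  4  4  4  4  4  5  6  7
 1  5  5  5  5  5  4  5  6
 3  6  6  6  6  6  5  5  6
 7  7  7  7  7  7  6  5  6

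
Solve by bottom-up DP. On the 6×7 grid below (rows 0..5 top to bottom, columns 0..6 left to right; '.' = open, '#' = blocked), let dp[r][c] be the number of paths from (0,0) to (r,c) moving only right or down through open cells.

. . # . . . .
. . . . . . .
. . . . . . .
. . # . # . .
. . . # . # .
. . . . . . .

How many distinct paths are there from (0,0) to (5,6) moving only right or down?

r\c   0   1   2   3   4   5   6
  0   1   1   0   0   0   0   0
  1   1   2   2   2   2   2   2
  2   1   3   5   7   9  11  13
  3   1   4   0   7   0  11  24
  4   1   5   5   0   0   0  24
  5   1   6  11  11  11  11  35

35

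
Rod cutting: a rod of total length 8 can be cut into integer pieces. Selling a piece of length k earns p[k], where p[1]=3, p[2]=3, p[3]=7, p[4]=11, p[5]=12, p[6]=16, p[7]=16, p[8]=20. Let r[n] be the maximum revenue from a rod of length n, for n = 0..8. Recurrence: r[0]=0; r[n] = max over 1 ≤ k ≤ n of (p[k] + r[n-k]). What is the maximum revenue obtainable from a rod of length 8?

   n    0    1    2    3    4    5    6    7    8
r[n]    0    3    6    9   12   15   18   21   24

24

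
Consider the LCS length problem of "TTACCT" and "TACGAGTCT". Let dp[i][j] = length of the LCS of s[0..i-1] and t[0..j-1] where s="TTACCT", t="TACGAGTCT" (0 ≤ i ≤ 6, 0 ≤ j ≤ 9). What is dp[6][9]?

5

   ''  T  A  C  G  A  G  T  C  T
''  0  0  0  0  0  0  0  0  0  0
 T  0  1  1  1  1  1  1  1  1  1
 T  0  1  1  1  1  1  1  2  2  2
 A  0  1  2  2  2  2  2  2  2  2
 C  0  1  2  3  3  3  3  3  3  3
 C  0  1  2  3  3  3  3  3  4  4
 T  0  1  2  3  3  3  3  4  4  5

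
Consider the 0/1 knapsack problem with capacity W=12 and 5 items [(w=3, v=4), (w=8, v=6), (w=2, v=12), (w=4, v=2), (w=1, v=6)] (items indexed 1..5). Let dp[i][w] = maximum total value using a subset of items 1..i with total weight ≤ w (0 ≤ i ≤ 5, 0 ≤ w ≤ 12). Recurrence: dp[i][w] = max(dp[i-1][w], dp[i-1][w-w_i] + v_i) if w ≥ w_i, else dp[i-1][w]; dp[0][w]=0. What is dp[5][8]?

i\w   0   1   2   3   4   5   6   7   8   9  10  11  12
  0   0   0   0   0   0   0   0   0   0   0   0   0   0
  1   0   0   0   4   4   4   4   4   4   4   4   4   4
  2   0   0   0   4   4   4   4   4   6   6   6  10  10
  3   0   0  12  12  12  16  16  16  16  16  18  18  18
  4   0   0  12  12  12  16  16  16  16  18  18  18  18
  5   0   6  12  18  18  18  22  22  22  22  24  24  24

22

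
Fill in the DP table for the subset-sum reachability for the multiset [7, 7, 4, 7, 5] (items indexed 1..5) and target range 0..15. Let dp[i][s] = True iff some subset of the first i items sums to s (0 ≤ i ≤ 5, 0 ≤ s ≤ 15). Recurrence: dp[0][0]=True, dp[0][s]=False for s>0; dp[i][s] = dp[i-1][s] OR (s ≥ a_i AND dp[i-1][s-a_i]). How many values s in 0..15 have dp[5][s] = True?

i\s   0   1   2   3   4   5   6   7   8   9  10  11  12  13  14  15
  0   T   F   F   F   F   F   F   F   F   F   F   F   F   F   F   F
  1   T   F   F   F   F   F   F   T   F   F   F   F   F   F   F   F
  2   T   F   F   F   F   F   F   T   F   F   F   F   F   F   T   F
  3   T   F   F   F   T   F   F   T   F   F   F   T   F   F   T   F
  4   T   F   F   F   T   F   F   T   F   F   F   T   F   F   T   F
  5   T   F   F   F   T   T   F   T   F   T   F   T   T   F   T   F

8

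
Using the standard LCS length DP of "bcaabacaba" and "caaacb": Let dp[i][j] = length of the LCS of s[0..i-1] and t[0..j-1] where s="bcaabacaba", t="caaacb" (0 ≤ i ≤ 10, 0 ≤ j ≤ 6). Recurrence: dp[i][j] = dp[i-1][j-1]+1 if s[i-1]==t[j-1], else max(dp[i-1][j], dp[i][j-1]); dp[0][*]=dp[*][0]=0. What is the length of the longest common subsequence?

6

   ''  c  a  a  a  c  b
''  0  0  0  0  0  0  0
 b  0  0  0  0  0  0  1
 c  0  1  1  1  1  1  1
 a  0  1  2  2  2  2  2
 a  0  1  2  3  3  3  3
 b  0  1  2  3  3  3  4
 a  0  1  2  3  4  4  4
 c  0  1  2  3  4  5  5
 a  0  1  2  3  4  5  5
 b  0  1  2  3  4  5  6
 a  0  1  2  3  4  5  6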